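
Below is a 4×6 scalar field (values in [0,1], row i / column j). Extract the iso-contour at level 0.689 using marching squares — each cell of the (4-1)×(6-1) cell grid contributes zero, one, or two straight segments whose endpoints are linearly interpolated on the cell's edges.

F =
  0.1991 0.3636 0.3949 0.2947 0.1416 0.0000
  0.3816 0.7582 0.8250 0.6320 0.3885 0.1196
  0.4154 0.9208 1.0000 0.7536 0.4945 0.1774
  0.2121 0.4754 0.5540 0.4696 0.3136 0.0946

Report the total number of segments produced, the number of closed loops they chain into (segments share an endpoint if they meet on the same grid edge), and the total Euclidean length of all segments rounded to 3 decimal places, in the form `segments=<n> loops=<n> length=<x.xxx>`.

cell (0,0): code 0100 → (0.825,1.000)–(1.000,0.816)
cell (0,1): code 1100 → (0.684,2.000)–(0.825,1.000)
cell (0,2): code 1000 → (1.000,2.705)–(0.684,2.000)
cell (1,0): code 0110 → (1.000,0.816)–(2.000,0.541)
cell (1,2): code 1101 → (1.469,3.000)–(1.000,2.705)
cell (1,3): code 1000 → (2.000,3.249)–(1.469,3.000)
cell (2,0): code 0010 → (2.000,0.541)–(2.520,1.000)
cell (2,1): code 0011 → (2.520,1.000)–(2.697,2.000)
cell (2,2): code 0011 → (2.697,2.000)–(2.227,3.000)
cell (2,3): code 0001 → (2.227,3.000)–(2.000,3.249)
total: 10 segments, chained into 1 closed loop(s), length Σ = 7.365788

segments=10 loops=1 length=7.366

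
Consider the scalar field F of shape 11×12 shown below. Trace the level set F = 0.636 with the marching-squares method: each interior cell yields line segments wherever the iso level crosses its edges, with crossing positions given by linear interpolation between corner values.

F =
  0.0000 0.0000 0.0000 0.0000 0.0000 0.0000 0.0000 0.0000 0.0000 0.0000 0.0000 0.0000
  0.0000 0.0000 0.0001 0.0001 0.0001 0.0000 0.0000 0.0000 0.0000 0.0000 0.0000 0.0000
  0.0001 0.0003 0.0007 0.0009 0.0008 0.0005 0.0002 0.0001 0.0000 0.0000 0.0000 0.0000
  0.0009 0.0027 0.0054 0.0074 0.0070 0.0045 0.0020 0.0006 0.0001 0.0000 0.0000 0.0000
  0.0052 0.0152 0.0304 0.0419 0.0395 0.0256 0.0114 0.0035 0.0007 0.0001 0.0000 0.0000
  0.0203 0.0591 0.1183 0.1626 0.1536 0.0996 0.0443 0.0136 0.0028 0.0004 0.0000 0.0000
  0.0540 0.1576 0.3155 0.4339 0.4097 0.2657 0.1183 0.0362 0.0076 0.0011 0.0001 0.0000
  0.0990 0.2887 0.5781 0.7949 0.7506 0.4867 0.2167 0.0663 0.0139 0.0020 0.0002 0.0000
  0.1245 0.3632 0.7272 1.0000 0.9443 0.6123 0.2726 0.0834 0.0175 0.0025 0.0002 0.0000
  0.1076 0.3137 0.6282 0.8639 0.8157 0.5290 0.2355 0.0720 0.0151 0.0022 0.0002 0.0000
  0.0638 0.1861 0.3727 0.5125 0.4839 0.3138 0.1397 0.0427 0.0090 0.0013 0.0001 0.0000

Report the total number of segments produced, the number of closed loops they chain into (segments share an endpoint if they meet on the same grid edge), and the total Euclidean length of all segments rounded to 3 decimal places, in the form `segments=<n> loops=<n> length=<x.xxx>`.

segments=12 loops=1 length=9.740

cell (6,2): code 0100 → (6.560,3.000)–(7.000,2.267)
cell (6,3): code 1100 → (6.664,4.000)–(6.560,3.000)
cell (6,4): code 1000 → (7.000,4.434)–(6.664,4.000)
cell (7,1): code 0100 → (7.388,2.000)–(8.000,1.749)
cell (7,2): code 1110 → (7.000,2.267)–(7.388,2.000)
cell (7,4): code 1001 → (8.000,4.929)–(7.000,4.434)
cell (8,1): code 0010 → (8.000,1.749)–(8.921,2.000)
cell (8,2): code 0111 → (8.921,2.000)–(9.000,2.033)
cell (8,4): code 1001 → (9.000,4.627)–(8.000,4.929)
cell (9,2): code 0010 → (9.000,2.033)–(9.649,3.000)
cell (9,3): code 0011 → (9.649,3.000)–(9.542,4.000)
cell (9,4): code 0001 → (9.542,4.000)–(9.000,4.627)
total: 12 segments, chained into 1 closed loop(s), length Σ = 9.740356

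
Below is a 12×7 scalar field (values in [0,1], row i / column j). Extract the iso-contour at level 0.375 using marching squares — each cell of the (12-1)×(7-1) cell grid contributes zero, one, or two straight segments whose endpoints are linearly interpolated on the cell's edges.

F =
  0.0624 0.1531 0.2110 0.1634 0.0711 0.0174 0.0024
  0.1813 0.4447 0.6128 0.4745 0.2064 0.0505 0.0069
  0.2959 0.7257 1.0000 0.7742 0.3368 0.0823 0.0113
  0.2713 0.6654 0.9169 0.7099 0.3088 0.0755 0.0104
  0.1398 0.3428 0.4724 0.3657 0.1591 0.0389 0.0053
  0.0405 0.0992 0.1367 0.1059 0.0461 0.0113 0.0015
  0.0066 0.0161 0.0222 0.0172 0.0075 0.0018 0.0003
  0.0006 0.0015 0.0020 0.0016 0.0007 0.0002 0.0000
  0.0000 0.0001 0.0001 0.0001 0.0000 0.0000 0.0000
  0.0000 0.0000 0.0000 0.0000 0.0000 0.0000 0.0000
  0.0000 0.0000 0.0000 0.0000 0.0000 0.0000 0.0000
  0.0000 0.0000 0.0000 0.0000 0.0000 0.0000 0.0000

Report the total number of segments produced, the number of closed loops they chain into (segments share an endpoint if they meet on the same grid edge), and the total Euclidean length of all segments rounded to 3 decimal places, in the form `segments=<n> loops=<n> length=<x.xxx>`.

cell (0,0): code 0100 → (0.761,1.000)–(1.000,0.735)
cell (0,1): code 1100 → (0.408,2.000)–(0.761,1.000)
cell (0,2): code 1100 → (0.680,3.000)–(0.408,2.000)
cell (0,3): code 1000 → (1.000,3.371)–(0.680,3.000)
cell (1,0): code 0110 → (1.000,0.735)–(2.000,0.184)
cell (1,3): code 1001 → (2.000,3.913)–(1.000,3.371)
cell (2,0): code 0110 → (2.000,0.184)–(3.000,0.263)
cell (2,3): code 1001 → (3.000,3.835)–(2.000,3.913)
cell (3,0): code 0010 → (3.000,0.263)–(3.900,1.000)
cell (3,1): code 0111 → (3.900,1.000)–(4.000,1.248)
cell (3,2): code 1011 → (4.000,2.913)–(3.973,3.000)
cell (3,3): code 0001 → (3.973,3.000)–(3.000,3.835)
cell (4,1): code 0010 → (4.000,1.248)–(4.290,2.000)
cell (4,2): code 0001 → (4.290,2.000)–(4.000,2.913)
total: 14 segments, chained into 1 closed loop(s), length Σ = 11.796433

segments=14 loops=1 length=11.796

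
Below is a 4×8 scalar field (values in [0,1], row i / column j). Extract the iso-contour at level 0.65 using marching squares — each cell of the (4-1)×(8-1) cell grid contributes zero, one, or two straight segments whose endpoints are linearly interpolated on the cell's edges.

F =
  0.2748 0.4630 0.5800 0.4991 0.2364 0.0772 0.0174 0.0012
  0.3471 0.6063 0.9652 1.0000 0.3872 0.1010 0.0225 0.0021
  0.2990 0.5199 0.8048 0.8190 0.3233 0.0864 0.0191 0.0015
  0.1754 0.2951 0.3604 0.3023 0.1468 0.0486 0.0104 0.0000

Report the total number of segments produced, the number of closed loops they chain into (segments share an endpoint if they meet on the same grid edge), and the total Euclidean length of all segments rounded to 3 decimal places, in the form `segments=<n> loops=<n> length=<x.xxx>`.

segments=8 loops=1 length=7.309

cell (0,1): code 0100 → (0.182,2.000)–(1.000,1.122)
cell (0,2): code 1100 → (0.301,3.000)–(0.182,2.000)
cell (0,3): code 1000 → (1.000,3.571)–(0.301,3.000)
cell (1,1): code 0110 → (1.000,1.122)–(2.000,1.457)
cell (1,3): code 1001 → (2.000,3.341)–(1.000,3.571)
cell (2,1): code 0010 → (2.000,1.457)–(2.348,2.000)
cell (2,2): code 0011 → (2.348,2.000)–(2.327,3.000)
cell (2,3): code 0001 → (2.327,3.000)–(2.000,3.341)
total: 8 segments, chained into 1 closed loop(s), length Σ = 7.308798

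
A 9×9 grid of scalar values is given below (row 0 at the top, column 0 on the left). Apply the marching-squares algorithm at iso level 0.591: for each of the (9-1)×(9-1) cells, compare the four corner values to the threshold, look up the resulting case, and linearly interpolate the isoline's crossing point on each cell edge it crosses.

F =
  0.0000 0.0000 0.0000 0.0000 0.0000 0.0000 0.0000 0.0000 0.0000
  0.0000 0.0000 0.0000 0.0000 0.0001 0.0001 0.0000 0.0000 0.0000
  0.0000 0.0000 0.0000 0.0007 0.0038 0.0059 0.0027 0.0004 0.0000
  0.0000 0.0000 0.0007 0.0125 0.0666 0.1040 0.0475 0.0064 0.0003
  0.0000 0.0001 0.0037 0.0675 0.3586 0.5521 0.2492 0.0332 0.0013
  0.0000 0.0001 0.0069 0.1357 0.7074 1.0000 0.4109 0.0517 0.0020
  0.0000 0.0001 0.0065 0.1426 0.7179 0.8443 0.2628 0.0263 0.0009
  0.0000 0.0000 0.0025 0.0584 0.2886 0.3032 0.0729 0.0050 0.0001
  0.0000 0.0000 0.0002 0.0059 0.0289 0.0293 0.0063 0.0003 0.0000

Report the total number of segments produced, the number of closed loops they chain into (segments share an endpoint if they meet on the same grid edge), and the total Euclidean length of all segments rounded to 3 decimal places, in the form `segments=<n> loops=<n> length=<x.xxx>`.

cell (4,3): code 0100 → (4.666,4.000)–(5.000,3.796)
cell (4,4): code 1100 → (4.087,5.000)–(4.666,4.000)
cell (4,5): code 1000 → (5.000,5.694)–(4.087,5.000)
cell (5,3): code 0110 → (5.000,3.796)–(6.000,3.779)
cell (5,5): code 1001 → (6.000,5.436)–(5.000,5.694)
cell (6,3): code 0010 → (6.000,3.779)–(6.296,4.000)
cell (6,4): code 0011 → (6.296,4.000)–(6.468,5.000)
cell (6,5): code 0001 → (6.468,5.000)–(6.000,5.436)
total: 8 segments, chained into 1 closed loop(s), length Σ = 6.749879

segments=8 loops=1 length=6.750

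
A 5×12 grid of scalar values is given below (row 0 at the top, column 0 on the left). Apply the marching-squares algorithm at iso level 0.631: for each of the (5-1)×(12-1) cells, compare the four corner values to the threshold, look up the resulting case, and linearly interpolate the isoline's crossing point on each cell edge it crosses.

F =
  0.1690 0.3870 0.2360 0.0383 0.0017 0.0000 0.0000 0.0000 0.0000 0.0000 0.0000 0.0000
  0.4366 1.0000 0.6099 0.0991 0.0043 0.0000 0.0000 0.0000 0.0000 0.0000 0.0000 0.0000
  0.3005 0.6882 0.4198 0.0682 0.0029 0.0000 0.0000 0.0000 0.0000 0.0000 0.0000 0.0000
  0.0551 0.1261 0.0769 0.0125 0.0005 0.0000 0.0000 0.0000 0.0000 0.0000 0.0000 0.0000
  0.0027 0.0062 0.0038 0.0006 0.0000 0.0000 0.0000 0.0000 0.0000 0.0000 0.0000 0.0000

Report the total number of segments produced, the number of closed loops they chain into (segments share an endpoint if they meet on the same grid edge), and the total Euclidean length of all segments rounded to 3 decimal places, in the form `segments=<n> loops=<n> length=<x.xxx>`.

cell (0,0): code 0100 → (0.398,1.000)–(1.000,0.345)
cell (0,1): code 1000 → (1.000,1.946)–(0.398,1.000)
cell (1,0): code 0110 → (1.000,0.345)–(2.000,0.852)
cell (1,1): code 1001 → (2.000,1.213)–(1.000,1.946)
cell (2,0): code 0010 → (2.000,0.852)–(2.102,1.000)
cell (2,1): code 0001 → (2.102,1.000)–(2.000,1.213)
total: 6 segments, chained into 1 closed loop(s), length Σ = 4.787279

segments=6 loops=1 length=4.787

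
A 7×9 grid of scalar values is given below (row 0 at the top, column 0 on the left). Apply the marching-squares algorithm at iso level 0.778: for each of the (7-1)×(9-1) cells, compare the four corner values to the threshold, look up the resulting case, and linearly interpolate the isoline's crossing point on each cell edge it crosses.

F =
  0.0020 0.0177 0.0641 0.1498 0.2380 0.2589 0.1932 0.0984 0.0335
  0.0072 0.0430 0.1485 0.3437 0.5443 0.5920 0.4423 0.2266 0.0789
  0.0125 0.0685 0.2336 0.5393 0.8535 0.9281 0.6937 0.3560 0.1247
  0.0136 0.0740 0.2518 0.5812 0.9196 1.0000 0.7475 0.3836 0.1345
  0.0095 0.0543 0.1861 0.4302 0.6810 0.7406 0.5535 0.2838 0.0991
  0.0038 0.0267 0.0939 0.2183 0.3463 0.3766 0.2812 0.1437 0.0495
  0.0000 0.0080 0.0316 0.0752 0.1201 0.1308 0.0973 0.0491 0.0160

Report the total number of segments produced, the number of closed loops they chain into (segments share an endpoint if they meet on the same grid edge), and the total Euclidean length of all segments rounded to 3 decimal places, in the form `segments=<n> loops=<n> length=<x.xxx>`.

cell (1,3): code 0100 → (1.756,4.000)–(2.000,3.760)
cell (1,4): code 1100 → (1.553,5.000)–(1.756,4.000)
cell (1,5): code 1000 → (2.000,5.640)–(1.553,5.000)
cell (2,3): code 0110 → (2.000,3.760)–(3.000,3.582)
cell (2,5): code 1001 → (3.000,5.879)–(2.000,5.640)
cell (3,3): code 0010 → (3.000,3.582)–(3.593,4.000)
cell (3,4): code 0011 → (3.593,4.000)–(3.856,5.000)
cell (3,5): code 0001 → (3.856,5.000)–(3.000,5.879)
total: 8 segments, chained into 1 closed loop(s), length Σ = 7.174397

segments=8 loops=1 length=7.174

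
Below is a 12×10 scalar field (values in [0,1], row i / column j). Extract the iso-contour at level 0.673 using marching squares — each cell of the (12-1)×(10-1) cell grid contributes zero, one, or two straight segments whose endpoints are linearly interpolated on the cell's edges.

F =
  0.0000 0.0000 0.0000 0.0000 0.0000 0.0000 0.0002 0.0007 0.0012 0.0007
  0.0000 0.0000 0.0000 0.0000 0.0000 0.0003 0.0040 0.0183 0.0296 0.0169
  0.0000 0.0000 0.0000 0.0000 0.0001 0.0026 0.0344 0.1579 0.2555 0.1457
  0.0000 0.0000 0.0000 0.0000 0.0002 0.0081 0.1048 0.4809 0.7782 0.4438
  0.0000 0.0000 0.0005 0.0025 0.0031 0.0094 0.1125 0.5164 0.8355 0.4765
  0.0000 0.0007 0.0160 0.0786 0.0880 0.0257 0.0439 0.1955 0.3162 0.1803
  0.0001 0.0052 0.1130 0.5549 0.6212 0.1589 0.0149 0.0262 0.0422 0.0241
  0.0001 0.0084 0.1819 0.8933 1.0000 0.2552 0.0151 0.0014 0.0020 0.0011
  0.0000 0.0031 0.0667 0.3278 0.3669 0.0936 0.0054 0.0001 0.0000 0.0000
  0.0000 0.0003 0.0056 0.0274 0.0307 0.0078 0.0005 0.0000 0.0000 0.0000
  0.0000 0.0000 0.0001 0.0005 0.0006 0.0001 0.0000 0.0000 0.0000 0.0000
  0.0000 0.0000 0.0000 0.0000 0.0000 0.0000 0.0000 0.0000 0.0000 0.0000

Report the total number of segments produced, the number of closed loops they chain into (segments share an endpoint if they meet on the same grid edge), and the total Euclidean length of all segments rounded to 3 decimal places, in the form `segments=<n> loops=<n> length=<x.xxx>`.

segments=12 loops=2 length=8.845

cell (2,7): code 0100 → (2.799,8.000)–(3.000,7.646)
cell (2,8): code 1000 → (3.000,8.315)–(2.799,8.000)
cell (3,7): code 0110 → (3.000,7.646)–(4.000,7.491)
cell (3,8): code 1001 → (4.000,8.453)–(3.000,8.315)
cell (4,7): code 0010 → (4.000,7.491)–(4.313,8.000)
cell (4,8): code 0001 → (4.313,8.000)–(4.000,8.453)
cell (6,2): code 0100 → (6.349,3.000)–(7.000,2.690)
cell (6,3): code 1100 → (6.137,4.000)–(6.349,3.000)
cell (6,4): code 1000 → (7.000,4.439)–(6.137,4.000)
cell (7,2): code 0010 → (7.000,2.690)–(7.390,3.000)
cell (7,3): code 0011 → (7.390,3.000)–(7.517,4.000)
cell (7,4): code 0001 → (7.517,4.000)–(7.000,4.439)
total: 12 segments, chained into 2 closed loop(s), length Σ = 8.845255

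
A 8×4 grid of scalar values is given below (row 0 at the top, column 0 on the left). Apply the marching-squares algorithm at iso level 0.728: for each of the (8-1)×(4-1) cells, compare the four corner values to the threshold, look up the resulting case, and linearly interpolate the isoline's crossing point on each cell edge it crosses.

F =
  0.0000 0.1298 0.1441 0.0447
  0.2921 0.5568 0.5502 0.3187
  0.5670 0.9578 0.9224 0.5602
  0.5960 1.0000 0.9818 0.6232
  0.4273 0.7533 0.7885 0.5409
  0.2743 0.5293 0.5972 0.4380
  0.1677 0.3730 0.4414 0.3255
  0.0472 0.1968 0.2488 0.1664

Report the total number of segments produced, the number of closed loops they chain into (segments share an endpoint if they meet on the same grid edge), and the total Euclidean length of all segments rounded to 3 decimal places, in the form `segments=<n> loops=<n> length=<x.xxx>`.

cell (1,0): code 0100 → (1.427,1.000)–(2.000,0.412)
cell (1,1): code 1100 → (1.478,2.000)–(1.427,1.000)
cell (1,2): code 1000 → (2.000,2.537)–(1.478,2.000)
cell (2,0): code 0110 → (2.000,0.412)–(3.000,0.327)
cell (2,2): code 1001 → (3.000,2.708)–(2.000,2.537)
cell (3,0): code 0110 → (3.000,0.327)–(4.000,0.922)
cell (3,2): code 1001 → (4.000,2.244)–(3.000,2.708)
cell (4,0): code 0010 → (4.000,0.922)–(4.113,1.000)
cell (4,1): code 0011 → (4.113,1.000)–(4.316,2.000)
cell (4,2): code 0001 → (4.316,2.000)–(4.000,2.244)
total: 10 segments, chained into 1 closed loop(s), length Σ = 8.412699

segments=10 loops=1 length=8.413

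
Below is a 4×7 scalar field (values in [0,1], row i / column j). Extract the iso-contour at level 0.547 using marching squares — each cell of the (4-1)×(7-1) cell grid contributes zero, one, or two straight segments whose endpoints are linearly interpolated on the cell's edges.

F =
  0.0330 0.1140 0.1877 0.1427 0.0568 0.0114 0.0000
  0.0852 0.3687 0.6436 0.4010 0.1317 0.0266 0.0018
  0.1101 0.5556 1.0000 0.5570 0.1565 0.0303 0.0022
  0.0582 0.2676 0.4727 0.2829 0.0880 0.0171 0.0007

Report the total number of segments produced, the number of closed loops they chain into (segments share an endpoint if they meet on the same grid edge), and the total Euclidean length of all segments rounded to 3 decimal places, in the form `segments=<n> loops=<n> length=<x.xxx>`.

segments=10 loops=1 length=5.920

cell (0,1): code 0100 → (0.788,2.000)–(1.000,1.649)
cell (0,2): code 1000 → (1.000,2.398)–(0.788,2.000)
cell (1,0): code 0100 → (1.954,1.000)–(2.000,0.981)
cell (1,1): code 1110 → (1.000,1.649)–(1.954,1.000)
cell (1,2): code 1101 → (1.936,3.000)–(1.000,2.398)
cell (1,3): code 1000 → (2.000,3.025)–(1.936,3.000)
cell (2,0): code 0010 → (2.000,0.981)–(2.030,1.000)
cell (2,1): code 0011 → (2.030,1.000)–(2.859,2.000)
cell (2,2): code 0011 → (2.859,2.000)–(2.036,3.000)
cell (2,3): code 0001 → (2.036,3.000)–(2.000,3.025)
total: 10 segments, chained into 1 closed loop(s), length Σ = 5.920092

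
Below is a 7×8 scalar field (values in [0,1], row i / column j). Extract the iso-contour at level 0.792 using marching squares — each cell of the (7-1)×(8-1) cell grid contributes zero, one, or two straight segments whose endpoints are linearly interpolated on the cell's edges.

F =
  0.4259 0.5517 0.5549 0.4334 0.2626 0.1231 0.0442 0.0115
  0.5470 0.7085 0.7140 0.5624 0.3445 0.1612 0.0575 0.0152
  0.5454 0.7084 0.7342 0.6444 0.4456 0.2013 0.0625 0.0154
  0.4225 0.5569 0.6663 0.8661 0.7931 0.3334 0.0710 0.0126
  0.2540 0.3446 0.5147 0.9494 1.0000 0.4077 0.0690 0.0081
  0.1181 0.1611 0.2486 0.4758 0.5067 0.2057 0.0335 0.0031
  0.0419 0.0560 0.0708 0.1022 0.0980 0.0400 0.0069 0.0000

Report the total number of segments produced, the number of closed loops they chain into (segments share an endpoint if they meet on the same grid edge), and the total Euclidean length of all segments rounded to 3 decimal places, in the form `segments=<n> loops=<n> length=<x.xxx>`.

segments=8 loops=1 length=5.660

cell (2,2): code 0100 → (2.666,3.000)–(3.000,2.629)
cell (2,3): code 1100 → (2.997,4.000)–(2.666,3.000)
cell (2,4): code 1000 → (3.000,4.002)–(2.997,4.000)
cell (3,2): code 0110 → (3.000,2.629)–(4.000,2.638)
cell (3,4): code 1001 → (4.000,4.351)–(3.000,4.002)
cell (4,2): code 0010 → (4.000,2.638)–(4.332,3.000)
cell (4,3): code 0011 → (4.332,3.000)–(4.422,4.000)
cell (4,4): code 0001 → (4.422,4.000)–(4.000,4.351)
total: 8 segments, chained into 1 closed loop(s), length Σ = 5.659929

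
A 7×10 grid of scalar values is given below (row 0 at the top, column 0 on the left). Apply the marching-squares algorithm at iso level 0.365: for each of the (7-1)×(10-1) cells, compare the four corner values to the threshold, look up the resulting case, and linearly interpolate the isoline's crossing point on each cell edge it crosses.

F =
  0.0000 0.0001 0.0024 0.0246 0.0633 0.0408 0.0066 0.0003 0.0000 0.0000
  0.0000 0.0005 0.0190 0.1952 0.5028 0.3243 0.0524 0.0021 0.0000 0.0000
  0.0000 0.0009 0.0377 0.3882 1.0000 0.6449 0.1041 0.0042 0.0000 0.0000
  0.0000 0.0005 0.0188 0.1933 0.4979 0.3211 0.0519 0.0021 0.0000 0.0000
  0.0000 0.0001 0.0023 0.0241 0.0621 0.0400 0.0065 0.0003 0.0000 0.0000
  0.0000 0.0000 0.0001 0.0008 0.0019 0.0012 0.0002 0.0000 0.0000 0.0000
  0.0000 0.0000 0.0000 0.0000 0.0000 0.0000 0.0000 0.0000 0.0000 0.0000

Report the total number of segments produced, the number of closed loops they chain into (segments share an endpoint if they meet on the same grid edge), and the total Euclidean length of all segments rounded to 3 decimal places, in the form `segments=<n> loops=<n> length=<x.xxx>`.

segments=12 loops=1 length=7.648

cell (0,3): code 0100 → (0.686,4.000)–(1.000,3.552)
cell (0,4): code 1000 → (1.000,4.772)–(0.686,4.000)
cell (1,2): code 0100 → (1.880,3.000)–(2.000,2.934)
cell (1,3): code 1110 → (1.000,3.552)–(1.880,3.000)
cell (1,4): code 1101 → (1.127,5.000)–(1.000,4.772)
cell (1,5): code 1000 → (2.000,5.518)–(1.127,5.000)
cell (2,2): code 0010 → (2.000,2.934)–(2.119,3.000)
cell (2,3): code 0111 → (2.119,3.000)–(3.000,3.564)
cell (2,4): code 1011 → (3.000,4.752)–(2.864,5.000)
cell (2,5): code 0001 → (2.864,5.000)–(2.000,5.518)
cell (3,3): code 0010 → (3.000,3.564)–(3.305,4.000)
cell (3,4): code 0001 → (3.305,4.000)–(3.000,4.752)
total: 12 segments, chained into 1 closed loop(s), length Σ = 7.647819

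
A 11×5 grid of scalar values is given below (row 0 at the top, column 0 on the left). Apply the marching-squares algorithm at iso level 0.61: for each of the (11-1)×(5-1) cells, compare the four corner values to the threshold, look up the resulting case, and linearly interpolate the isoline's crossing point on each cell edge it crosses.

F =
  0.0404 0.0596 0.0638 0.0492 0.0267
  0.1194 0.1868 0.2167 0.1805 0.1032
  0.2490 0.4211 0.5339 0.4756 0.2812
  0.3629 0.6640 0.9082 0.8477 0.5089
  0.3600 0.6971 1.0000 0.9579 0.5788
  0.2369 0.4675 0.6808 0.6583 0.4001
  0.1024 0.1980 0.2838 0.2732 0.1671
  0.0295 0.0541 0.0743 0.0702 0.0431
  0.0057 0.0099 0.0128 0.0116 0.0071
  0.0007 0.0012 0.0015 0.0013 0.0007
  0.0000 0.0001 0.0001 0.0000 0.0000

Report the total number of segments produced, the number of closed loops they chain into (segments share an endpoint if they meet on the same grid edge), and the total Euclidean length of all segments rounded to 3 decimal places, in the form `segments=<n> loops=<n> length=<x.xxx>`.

cell (2,0): code 0100 → (2.778,1.000)–(3.000,0.821)
cell (2,1): code 1100 → (2.203,2.000)–(2.778,1.000)
cell (2,2): code 1100 → (2.361,3.000)–(2.203,2.000)
cell (2,3): code 1000 → (3.000,3.702)–(2.361,3.000)
cell (3,0): code 0110 → (3.000,0.821)–(4.000,0.742)
cell (3,3): code 1001 → (4.000,3.918)–(3.000,3.702)
cell (4,0): code 0010 → (4.000,0.742)–(4.379,1.000)
cell (4,1): code 0111 → (4.379,1.000)–(5.000,1.668)
cell (4,3): code 1001 → (5.000,3.187)–(4.000,3.918)
cell (5,1): code 0010 → (5.000,1.668)–(5.178,2.000)
cell (5,2): code 0011 → (5.178,2.000)–(5.125,3.000)
cell (5,3): code 0001 → (5.125,3.000)–(5.000,3.187)
total: 12 segments, chained into 1 closed loop(s), length Σ = 9.639050

segments=12 loops=1 length=9.639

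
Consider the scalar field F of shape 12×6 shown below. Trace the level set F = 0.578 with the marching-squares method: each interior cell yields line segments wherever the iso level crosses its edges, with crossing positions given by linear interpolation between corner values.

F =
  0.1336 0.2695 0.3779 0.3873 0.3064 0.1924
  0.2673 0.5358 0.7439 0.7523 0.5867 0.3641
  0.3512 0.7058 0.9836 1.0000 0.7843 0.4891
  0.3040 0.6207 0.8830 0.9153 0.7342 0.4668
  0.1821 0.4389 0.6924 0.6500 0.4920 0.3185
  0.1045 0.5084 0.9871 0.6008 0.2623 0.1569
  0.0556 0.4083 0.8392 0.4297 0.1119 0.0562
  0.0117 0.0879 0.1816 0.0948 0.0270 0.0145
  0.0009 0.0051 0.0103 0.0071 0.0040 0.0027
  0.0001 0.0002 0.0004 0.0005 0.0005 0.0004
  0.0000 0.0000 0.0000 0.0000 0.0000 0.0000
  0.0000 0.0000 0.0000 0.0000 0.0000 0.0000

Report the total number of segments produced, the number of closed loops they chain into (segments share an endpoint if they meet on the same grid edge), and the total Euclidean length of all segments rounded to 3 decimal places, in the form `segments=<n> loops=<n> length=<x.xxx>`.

segments=20 loops=1 length=15.925

cell (0,1): code 0100 → (0.547,2.000)–(1.000,1.203)
cell (0,2): code 1100 → (0.522,3.000)–(0.547,2.000)
cell (0,3): code 1100 → (0.969,4.000)–(0.522,3.000)
cell (0,4): code 1000 → (1.000,4.039)–(0.969,4.000)
cell (1,0): code 0100 → (1.248,1.000)–(2.000,0.640)
cell (1,1): code 1110 → (1.000,1.203)–(1.248,1.000)
cell (1,4): code 1001 → (2.000,4.699)–(1.000,4.039)
cell (2,0): code 0110 → (2.000,0.640)–(3.000,0.865)
cell (2,4): code 1001 → (3.000,4.584)–(2.000,4.699)
cell (3,0): code 0010 → (3.000,0.865)–(3.235,1.000)
cell (3,1): code 0111 → (3.235,1.000)–(4.000,1.549)
cell (3,3): code 1011 → (4.000,3.456)–(3.645,4.000)
cell (3,4): code 0001 → (3.645,4.000)–(3.000,4.584)
cell (4,1): code 0110 → (4.000,1.549)–(5.000,1.145)
cell (4,3): code 1001 → (5.000,3.067)–(4.000,3.456)
cell (5,1): code 0110 → (5.000,1.145)–(6.000,1.394)
cell (5,2): code 1011 → (6.000,2.638)–(5.133,3.000)
cell (5,3): code 0001 → (5.133,3.000)–(5.000,3.067)
cell (6,1): code 0010 → (6.000,1.394)–(6.397,2.000)
cell (6,2): code 0001 → (6.397,2.000)–(6.000,2.638)
total: 20 segments, chained into 1 closed loop(s), length Σ = 15.924992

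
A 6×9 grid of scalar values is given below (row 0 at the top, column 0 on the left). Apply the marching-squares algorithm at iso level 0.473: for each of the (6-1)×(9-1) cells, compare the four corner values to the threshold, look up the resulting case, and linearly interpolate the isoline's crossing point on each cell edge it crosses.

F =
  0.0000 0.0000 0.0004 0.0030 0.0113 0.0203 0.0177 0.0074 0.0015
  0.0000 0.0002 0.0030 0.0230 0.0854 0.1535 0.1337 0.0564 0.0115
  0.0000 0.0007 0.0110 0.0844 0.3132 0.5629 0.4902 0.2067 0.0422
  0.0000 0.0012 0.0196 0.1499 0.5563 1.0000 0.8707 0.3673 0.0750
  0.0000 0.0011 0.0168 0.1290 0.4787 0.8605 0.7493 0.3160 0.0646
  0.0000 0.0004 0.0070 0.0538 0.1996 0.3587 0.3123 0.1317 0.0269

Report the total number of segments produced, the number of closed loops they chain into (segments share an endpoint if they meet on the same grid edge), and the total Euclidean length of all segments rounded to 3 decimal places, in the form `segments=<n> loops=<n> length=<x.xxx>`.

segments=12 loops=1 length=9.282

cell (1,4): code 0100 → (1.780,5.000)–(2.000,4.640)
cell (1,5): code 1100 → (1.952,6.000)–(1.780,5.000)
cell (1,6): code 1000 → (2.000,6.061)–(1.952,6.000)
cell (2,3): code 0100 → (2.657,4.000)–(3.000,3.795)
cell (2,4): code 1110 → (2.000,4.640)–(2.657,4.000)
cell (2,6): code 1001 → (3.000,6.790)–(2.000,6.061)
cell (3,3): code 0110 → (3.000,3.795)–(4.000,3.984)
cell (3,6): code 1001 → (4.000,6.638)–(3.000,6.790)
cell (4,3): code 0010 → (4.000,3.984)–(4.020,4.000)
cell (4,4): code 0011 → (4.020,4.000)–(4.772,5.000)
cell (4,5): code 0011 → (4.772,5.000)–(4.632,6.000)
cell (4,6): code 0001 → (4.632,6.000)–(4.000,6.638)
total: 12 segments, chained into 1 closed loop(s), length Σ = 9.282352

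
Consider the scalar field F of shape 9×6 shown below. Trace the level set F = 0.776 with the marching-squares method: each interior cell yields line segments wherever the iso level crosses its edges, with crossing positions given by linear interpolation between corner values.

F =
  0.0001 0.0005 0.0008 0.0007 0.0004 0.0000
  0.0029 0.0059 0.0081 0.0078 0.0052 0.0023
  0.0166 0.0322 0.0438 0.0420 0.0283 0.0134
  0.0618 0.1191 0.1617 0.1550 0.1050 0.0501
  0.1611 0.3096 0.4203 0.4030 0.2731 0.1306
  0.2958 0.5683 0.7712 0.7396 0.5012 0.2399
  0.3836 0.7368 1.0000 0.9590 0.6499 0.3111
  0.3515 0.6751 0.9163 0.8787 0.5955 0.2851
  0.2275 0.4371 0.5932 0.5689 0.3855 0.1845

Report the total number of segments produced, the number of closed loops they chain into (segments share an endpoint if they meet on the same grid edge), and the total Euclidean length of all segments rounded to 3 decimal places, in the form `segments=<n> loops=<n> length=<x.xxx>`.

segments=8 loops=1 length=7.615

cell (5,1): code 0100 → (5.021,2.000)–(6.000,1.149)
cell (5,2): code 1100 → (5.166,3.000)–(5.021,2.000)
cell (5,3): code 1000 → (6.000,3.592)–(5.166,3.000)
cell (6,1): code 0110 → (6.000,1.149)–(7.000,1.418)
cell (6,3): code 1001 → (7.000,3.363)–(6.000,3.592)
cell (7,1): code 0010 → (7.000,1.418)–(7.434,2.000)
cell (7,2): code 0011 → (7.434,2.000)–(7.332,3.000)
cell (7,3): code 0001 → (7.332,3.000)–(7.000,3.363)
total: 8 segments, chained into 1 closed loop(s), length Σ = 7.614619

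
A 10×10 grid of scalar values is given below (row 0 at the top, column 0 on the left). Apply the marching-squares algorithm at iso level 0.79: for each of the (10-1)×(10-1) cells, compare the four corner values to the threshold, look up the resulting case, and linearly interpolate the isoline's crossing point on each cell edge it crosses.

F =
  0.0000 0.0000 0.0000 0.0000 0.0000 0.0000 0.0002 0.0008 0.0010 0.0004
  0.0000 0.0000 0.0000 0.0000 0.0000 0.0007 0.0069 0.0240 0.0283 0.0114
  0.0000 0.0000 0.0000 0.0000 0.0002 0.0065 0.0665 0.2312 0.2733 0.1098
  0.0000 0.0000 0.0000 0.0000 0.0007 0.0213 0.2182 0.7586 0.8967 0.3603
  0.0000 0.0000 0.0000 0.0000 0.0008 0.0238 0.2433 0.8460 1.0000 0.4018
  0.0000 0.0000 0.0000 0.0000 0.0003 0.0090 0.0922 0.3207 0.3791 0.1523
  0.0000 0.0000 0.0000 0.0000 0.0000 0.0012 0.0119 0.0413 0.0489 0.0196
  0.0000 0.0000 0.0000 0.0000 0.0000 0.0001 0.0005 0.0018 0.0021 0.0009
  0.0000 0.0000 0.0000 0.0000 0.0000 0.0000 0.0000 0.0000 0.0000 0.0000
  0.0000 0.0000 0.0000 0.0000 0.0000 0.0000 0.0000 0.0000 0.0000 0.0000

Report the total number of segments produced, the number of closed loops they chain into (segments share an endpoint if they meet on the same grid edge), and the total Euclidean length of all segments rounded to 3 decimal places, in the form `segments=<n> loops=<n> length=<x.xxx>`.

cell (2,7): code 0100 → (2.829,8.000)–(3.000,7.227)
cell (2,8): code 1000 → (3.000,8.199)–(2.829,8.000)
cell (3,6): code 0100 → (3.359,7.000)–(4.000,6.907)
cell (3,7): code 1110 → (3.000,7.227)–(3.359,7.000)
cell (3,8): code 1001 → (4.000,8.351)–(3.000,8.199)
cell (4,6): code 0010 → (4.000,6.907)–(4.107,7.000)
cell (4,7): code 0011 → (4.107,7.000)–(4.338,8.000)
cell (4,8): code 0001 → (4.338,8.000)–(4.000,8.351)
total: 8 segments, chained into 1 closed loop(s), length Σ = 4.793251

segments=8 loops=1 length=4.793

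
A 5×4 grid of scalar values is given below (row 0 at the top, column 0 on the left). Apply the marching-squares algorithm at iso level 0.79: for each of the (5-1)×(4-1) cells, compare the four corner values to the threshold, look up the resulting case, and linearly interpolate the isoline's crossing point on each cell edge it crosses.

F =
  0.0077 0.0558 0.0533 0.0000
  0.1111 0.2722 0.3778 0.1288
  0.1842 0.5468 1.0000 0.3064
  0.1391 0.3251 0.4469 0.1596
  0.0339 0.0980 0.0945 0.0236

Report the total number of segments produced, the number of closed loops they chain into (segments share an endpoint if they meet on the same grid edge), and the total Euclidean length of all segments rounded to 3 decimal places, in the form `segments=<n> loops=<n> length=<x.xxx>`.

cell (1,1): code 0100 → (1.662,2.000)–(2.000,1.537)
cell (1,2): code 1000 → (2.000,2.303)–(1.662,2.000)
cell (2,1): code 0010 → (2.000,1.537)–(2.380,2.000)
cell (2,2): code 0001 → (2.380,2.000)–(2.000,2.303)
total: 4 segments, chained into 1 closed loop(s), length Σ = 2.111347

segments=4 loops=1 length=2.111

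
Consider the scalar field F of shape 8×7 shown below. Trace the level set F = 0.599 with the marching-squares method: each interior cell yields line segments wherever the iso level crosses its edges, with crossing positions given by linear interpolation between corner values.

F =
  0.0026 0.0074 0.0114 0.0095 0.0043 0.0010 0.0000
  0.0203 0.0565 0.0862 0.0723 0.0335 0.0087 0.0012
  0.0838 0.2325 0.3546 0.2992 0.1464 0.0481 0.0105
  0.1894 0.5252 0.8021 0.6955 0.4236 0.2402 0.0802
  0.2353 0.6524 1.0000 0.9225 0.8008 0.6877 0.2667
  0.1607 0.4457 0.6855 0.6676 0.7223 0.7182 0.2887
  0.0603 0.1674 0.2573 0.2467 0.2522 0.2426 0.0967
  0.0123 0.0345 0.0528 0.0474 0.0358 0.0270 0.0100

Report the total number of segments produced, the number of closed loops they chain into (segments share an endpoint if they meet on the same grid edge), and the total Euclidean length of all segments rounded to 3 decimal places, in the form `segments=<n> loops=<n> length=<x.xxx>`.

cell (2,1): code 0100 → (2.546,2.000)–(3.000,1.267)
cell (2,2): code 1100 → (2.756,3.000)–(2.546,2.000)
cell (2,3): code 1000 → (3.000,3.355)–(2.756,3.000)
cell (3,0): code 0100 → (3.580,1.000)–(4.000,0.872)
cell (3,1): code 1110 → (3.000,1.267)–(3.580,1.000)
cell (3,3): code 1101 → (3.465,4.000)–(3.000,3.355)
cell (3,4): code 1100 → (3.802,5.000)–(3.465,4.000)
cell (3,5): code 1000 → (4.000,5.211)–(3.802,5.000)
cell (4,0): code 0010 → (4.000,0.872)–(4.258,1.000)
cell (4,1): code 0111 → (4.258,1.000)–(5.000,1.639)
cell (4,5): code 1001 → (5.000,5.278)–(4.000,5.211)
cell (5,1): code 0010 → (5.000,1.639)–(5.202,2.000)
cell (5,2): code 0011 → (5.202,2.000)–(5.163,3.000)
cell (5,3): code 0011 → (5.163,3.000)–(5.262,4.000)
cell (5,4): code 0011 → (5.262,4.000)–(5.251,5.000)
cell (5,5): code 0001 → (5.251,5.000)–(5.000,5.278)
total: 16 segments, chained into 1 closed loop(s), length Σ = 11.594728

segments=16 loops=1 length=11.595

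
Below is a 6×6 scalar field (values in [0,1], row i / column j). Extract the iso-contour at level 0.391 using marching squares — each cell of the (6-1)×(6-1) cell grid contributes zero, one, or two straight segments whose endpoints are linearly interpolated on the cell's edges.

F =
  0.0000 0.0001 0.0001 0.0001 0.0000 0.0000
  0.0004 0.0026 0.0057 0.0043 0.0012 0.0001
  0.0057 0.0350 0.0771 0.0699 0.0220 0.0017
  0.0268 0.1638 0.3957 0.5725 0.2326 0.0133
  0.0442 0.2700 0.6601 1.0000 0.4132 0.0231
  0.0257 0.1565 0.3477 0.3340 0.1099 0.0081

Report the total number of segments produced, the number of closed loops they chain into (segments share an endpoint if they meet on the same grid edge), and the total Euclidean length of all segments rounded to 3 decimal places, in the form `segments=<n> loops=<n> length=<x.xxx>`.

segments=10 loops=1 length=7.565

cell (2,1): code 0100 → (2.985,2.000)–(3.000,1.980)
cell (2,2): code 1100 → (2.639,3.000)–(2.985,2.000)
cell (2,3): code 1000 → (3.000,3.534)–(2.639,3.000)
cell (3,1): code 0110 → (3.000,1.980)–(4.000,1.310)
cell (3,3): code 1101 → (3.877,4.000)–(3.000,3.534)
cell (3,4): code 1000 → (4.000,4.057)–(3.877,4.000)
cell (4,1): code 0010 → (4.000,1.310)–(4.861,2.000)
cell (4,2): code 0011 → (4.861,2.000)–(4.914,3.000)
cell (4,3): code 0011 → (4.914,3.000)–(4.073,4.000)
cell (4,4): code 0001 → (4.073,4.000)–(4.000,4.057)
total: 10 segments, chained into 1 closed loop(s), length Σ = 7.564548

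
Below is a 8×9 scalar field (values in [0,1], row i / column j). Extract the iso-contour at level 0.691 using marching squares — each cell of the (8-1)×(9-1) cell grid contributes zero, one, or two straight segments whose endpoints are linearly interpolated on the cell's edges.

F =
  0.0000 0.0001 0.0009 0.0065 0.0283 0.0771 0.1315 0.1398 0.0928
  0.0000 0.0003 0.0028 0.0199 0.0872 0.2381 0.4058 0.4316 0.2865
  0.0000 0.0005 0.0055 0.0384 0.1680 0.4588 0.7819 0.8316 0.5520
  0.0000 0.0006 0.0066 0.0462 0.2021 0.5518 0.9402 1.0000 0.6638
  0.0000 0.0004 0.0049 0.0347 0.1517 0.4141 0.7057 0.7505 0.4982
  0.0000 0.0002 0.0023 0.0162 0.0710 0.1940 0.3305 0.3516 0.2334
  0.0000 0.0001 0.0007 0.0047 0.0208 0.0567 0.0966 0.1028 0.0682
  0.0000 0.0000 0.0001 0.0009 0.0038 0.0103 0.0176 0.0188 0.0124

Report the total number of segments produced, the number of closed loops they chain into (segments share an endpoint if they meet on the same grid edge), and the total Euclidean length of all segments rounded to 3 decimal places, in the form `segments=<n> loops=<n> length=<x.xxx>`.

cell (1,5): code 0100 → (1.758,6.000)–(2.000,5.719)
cell (1,6): code 1100 → (1.648,7.000)–(1.758,6.000)
cell (1,7): code 1000 → (2.000,7.503)–(1.648,7.000)
cell (2,5): code 0110 → (2.000,5.719)–(3.000,5.358)
cell (2,7): code 1001 → (3.000,7.919)–(2.000,7.503)
cell (3,5): code 0110 → (3.000,5.358)–(4.000,5.950)
cell (3,7): code 1001 → (4.000,7.236)–(3.000,7.919)
cell (4,5): code 0010 → (4.000,5.950)–(4.039,6.000)
cell (4,6): code 0011 → (4.039,6.000)–(4.149,7.000)
cell (4,7): code 0001 → (4.149,7.000)–(4.000,7.236)
total: 10 segments, chained into 1 closed loop(s), length Σ = 7.858265

segments=10 loops=1 length=7.858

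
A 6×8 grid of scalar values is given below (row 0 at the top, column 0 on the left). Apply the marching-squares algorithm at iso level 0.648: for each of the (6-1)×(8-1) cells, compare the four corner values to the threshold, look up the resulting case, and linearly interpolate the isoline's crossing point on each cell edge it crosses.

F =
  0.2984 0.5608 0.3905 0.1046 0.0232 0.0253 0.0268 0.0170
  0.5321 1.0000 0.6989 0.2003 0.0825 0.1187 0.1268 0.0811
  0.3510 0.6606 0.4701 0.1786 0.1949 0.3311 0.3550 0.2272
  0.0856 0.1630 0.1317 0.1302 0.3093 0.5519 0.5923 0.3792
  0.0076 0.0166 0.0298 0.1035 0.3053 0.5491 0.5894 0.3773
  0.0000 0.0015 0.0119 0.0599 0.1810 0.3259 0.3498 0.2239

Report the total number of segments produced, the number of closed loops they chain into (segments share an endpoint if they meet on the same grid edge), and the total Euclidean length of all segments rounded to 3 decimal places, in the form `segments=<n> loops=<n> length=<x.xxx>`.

segments=8 loops=1 length=5.285

cell (0,0): code 0100 → (0.199,1.000)–(1.000,0.248)
cell (0,1): code 1100 → (0.835,2.000)–(0.199,1.000)
cell (0,2): code 1000 → (1.000,2.102)–(0.835,2.000)
cell (1,0): code 0110 → (1.000,0.248)–(2.000,0.959)
cell (1,1): code 1011 → (2.000,1.066)–(1.222,2.000)
cell (1,2): code 0001 → (1.222,2.000)–(1.000,2.102)
cell (2,0): code 0010 → (2.000,0.959)–(2.025,1.000)
cell (2,1): code 0001 → (2.025,1.000)–(2.000,1.066)
total: 8 segments, chained into 1 closed loop(s), length Σ = 5.284666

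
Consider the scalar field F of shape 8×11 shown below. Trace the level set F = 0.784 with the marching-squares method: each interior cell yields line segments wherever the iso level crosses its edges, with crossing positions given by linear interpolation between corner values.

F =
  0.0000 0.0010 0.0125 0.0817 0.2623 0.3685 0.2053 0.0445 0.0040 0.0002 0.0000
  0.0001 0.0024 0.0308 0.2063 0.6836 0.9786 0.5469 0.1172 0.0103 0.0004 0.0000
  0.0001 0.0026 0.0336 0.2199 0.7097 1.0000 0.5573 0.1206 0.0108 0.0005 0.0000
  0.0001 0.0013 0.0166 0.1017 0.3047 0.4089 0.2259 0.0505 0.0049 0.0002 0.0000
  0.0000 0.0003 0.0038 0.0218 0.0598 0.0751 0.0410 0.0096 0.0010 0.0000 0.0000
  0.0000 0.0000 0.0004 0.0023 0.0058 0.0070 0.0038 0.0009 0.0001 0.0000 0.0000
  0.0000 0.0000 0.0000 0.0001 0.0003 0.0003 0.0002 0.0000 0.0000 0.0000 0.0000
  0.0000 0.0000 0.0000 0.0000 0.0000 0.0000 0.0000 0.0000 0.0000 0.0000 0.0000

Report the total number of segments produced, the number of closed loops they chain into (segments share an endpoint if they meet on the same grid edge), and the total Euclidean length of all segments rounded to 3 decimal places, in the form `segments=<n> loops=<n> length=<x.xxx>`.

cell (0,4): code 0100 → (0.681,5.000)–(1.000,4.340)
cell (0,5): code 1000 → (1.000,5.451)–(0.681,5.000)
cell (1,4): code 0110 → (1.000,4.340)–(2.000,4.256)
cell (1,5): code 1001 → (2.000,5.488)–(1.000,5.451)
cell (2,4): code 0010 → (2.000,4.256)–(2.365,5.000)
cell (2,5): code 0001 → (2.365,5.000)–(2.000,5.488)
total: 6 segments, chained into 1 closed loop(s), length Σ = 4.727716

segments=6 loops=1 length=4.728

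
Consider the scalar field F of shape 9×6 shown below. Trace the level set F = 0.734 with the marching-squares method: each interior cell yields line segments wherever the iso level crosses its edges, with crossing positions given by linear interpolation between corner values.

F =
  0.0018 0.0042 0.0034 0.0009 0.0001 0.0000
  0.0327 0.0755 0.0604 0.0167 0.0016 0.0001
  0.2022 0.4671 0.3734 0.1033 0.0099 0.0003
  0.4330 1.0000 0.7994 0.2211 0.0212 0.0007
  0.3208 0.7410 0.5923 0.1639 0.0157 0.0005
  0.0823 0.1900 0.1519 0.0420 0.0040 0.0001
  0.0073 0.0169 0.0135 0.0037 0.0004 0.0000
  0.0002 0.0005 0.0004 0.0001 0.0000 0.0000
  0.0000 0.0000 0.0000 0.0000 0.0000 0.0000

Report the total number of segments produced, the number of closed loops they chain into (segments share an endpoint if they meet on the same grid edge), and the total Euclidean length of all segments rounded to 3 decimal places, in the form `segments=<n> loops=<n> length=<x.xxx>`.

cell (2,0): code 0100 → (2.501,1.000)–(3.000,0.531)
cell (2,1): code 1100 → (2.846,2.000)–(2.501,1.000)
cell (2,2): code 1000 → (3.000,2.113)–(2.846,2.000)
cell (3,0): code 0110 → (3.000,0.531)–(4.000,0.983)
cell (3,1): code 1011 → (4.000,1.047)–(3.316,2.000)
cell (3,2): code 0001 → (3.316,2.000)–(3.000,2.113)
cell (4,0): code 0010 → (4.000,0.983)–(4.013,1.000)
cell (4,1): code 0001 → (4.013,1.000)–(4.000,1.047)
total: 8 segments, chained into 1 closed loop(s), length Σ = 4.609601

segments=8 loops=1 length=4.610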